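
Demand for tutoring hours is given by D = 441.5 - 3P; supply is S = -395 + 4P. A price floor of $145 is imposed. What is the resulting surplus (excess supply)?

Equilibrium price would be P* = 119.5, so the floor at 145 binds.
At P = 145: D = 6.5, S = 185.
Surplus = 185 − 6.5 = 178.5.

Surplus = 178.5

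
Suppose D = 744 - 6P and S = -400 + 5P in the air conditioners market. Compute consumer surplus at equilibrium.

Consumer surplus = 1200

Equilibrium: 744 - 6P = -400 + 5P gives P* = 104, Q* = 120.
Demand choke price (D = 0): P = 124.
CS = ½(124 − 104)(120) = 1200.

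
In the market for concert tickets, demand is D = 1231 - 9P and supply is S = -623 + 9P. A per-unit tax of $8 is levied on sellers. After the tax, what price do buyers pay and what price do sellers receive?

Buyers pay $107, sellers receive $99

Pre-tax equilibrium: P* = 103, Q* = 304.
Tax on sellers shifts supply to S = -623 + 9(P − 8) = -695 + 9P.
1231 - 9P = -695 + 9P gives buyer price Pb = 107; sellers receive Ps = 107 − 8 = 99.
New quantity: Q = 1231 − 9(107) = 268.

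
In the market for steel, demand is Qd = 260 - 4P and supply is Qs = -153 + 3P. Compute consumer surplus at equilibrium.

Equilibrium: 260 - 4P = -153 + 3P gives P* = 59, Q* = 24.
Demand choke price (Qd = 0): P = 65.
CS = ½(65 − 59)(24) = 72.

Consumer surplus = 72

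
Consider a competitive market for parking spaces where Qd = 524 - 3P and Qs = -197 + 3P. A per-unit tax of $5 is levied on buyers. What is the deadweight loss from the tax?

Deadweight loss = 18.75

Pre-tax equilibrium: P* = 721/6, Q* = 163.5.
Tax on buyers shifts demand to Qd = 524 − 3(P + 5) = 509 - 3P.
509 - 3P = -197 + 3P gives seller price Ps = 353/3; buyers pay Pb = 353/3 + 5 = 368/3.
New quantity: Q = 524 − 3(368/3) = 156.
DWL = ½ × 5 × (163.5 − 156) = 18.75.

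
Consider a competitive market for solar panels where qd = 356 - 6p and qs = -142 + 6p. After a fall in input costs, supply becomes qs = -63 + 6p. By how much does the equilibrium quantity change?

Original equilibrium: p* = 41.5, q* = 107.
New equilibrium: 356 - 6p = -63 + 6p, so 419 = 12p and p' = 419/12; q' = 356 − 6(419/12) = 146.5.
Change in quantity: 146.5 − 107 = 39.5.

Δq = 39.5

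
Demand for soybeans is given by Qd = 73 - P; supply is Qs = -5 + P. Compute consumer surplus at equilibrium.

Consumer surplus = 578

Equilibrium: 73 - P = -5 + P gives P* = 39, Q* = 34.
Demand choke price (Qd = 0): P = 73.
CS = ½(73 − 39)(34) = 578.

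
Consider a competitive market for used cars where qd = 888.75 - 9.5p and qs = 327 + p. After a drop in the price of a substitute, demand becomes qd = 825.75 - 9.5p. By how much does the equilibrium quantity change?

Original equilibrium: p* = 53.5, q* = 380.5.
New equilibrium: 825.75 - 9.5p = 327 + p, so 498.75 = 10.5p and p' = 47.5; q' = 825.75 − 9.5(47.5) = 374.5.
Change in quantity: 374.5 − 380.5 = -6.

Δq = -6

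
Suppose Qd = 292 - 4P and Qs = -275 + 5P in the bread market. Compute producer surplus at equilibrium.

Equilibrium: 292 - 4P = -275 + 5P gives P* = 63, Q* = 40.
Supply starts at P = 55 (where Qs = 0).
PS = ½(63 − 55)(40) = 160.

Producer surplus = 160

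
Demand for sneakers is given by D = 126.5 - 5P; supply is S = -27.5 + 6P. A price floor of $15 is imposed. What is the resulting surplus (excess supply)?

Surplus = 11

Equilibrium price would be P* = 14, so the floor at 15 binds.
At P = 15: D = 51.5, S = 62.5.
Surplus = 62.5 − 51.5 = 11.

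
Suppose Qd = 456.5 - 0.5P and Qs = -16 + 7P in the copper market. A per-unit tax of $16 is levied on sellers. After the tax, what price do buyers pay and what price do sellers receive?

Pre-tax equilibrium: P* = 63, Q* = 425.
Tax on sellers shifts supply to Qs = -16 + 7(P − 16) = -128 + 7P.
456.5 - 0.5P = -128 + 7P gives buyer price Pb = 1169/15; sellers receive Ps = 1169/15 − 16 = 929/15.
New quantity: Q = 456.5 − 0.5(1169/15) = 6263/15.

Buyers pay 1169/15, sellers receive 929/15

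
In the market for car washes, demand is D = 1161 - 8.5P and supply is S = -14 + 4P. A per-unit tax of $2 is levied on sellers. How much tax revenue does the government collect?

Tax revenue = 713.12

Pre-tax equilibrium: P* = 94, Q* = 362.
Tax on sellers shifts supply to S = -14 + 4(P − 2) = -22 + 4P.
1161 - 8.5P = -22 + 4P gives buyer price Pb = 94.64; sellers receive Ps = 94.64 − 2 = 92.64.
New quantity: Q = 1161 − 8.5(94.64) = 356.56.
Revenue = 2 × 356.56 = 713.12.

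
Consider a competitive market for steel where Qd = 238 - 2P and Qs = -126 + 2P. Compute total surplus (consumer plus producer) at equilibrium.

Equilibrium: 238 - 2P = -126 + 2P gives P* = 91, Q* = 56.
Demand choke price: P = 119; supply starts at P = 63.
CS = ½(119 − 91)(56) = 784; PS = ½(91 − 63)(56) = 784.

Total surplus = 1568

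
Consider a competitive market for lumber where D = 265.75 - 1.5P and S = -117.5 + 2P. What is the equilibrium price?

Set D = S: 265.75 - 1.5P = -117.5 + 2P.
383.25 = 3.5P, so P* = 109.5.
Q* = 265.75 − 1.5(109.5) = 101.5.

P* = 109.5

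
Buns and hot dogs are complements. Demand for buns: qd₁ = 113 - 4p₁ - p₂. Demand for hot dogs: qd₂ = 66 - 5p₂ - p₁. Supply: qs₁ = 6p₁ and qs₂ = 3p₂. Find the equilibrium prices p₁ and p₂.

Market 1: 113 - 4p₁ - p₂ = 6p₁ → 10p₁ + p₂ = 113.
Market 2: 8p₂ + p₁ = 66.
Eliminating p₂: 8×(1) − 1×(2) gives 79p₁ = 838, so p₁ = 838/79.
Back-substitute into (2): p₂ = (66 − 1×838/79) / 8 = 547/79.

p₁ = 838/79, p₂ = 547/79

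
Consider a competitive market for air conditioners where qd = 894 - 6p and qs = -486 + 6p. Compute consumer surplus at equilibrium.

Equilibrium: 894 - 6p = -486 + 6p gives p* = 115, q* = 204.
Demand choke price (qd = 0): p = 149.
CS = ½(149 − 115)(204) = 3468.

Consumer surplus = 3468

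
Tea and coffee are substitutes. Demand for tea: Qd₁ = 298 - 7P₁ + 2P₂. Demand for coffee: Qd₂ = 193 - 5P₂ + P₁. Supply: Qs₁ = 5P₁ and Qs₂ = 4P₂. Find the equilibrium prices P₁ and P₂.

P₁ = 1534/53, P₂ = 1307/53

Market 1: 298 - 7P₁ + 2P₂ = 5P₁ → 12P₁ - 2P₂ = 298.
Market 2: 9P₂ - P₁ = 193.
Eliminating P₂: 9×(1) + 2×(2) gives 106P₁ = 3068, so P₁ = 1534/53.
Back-substitute into (2): P₂ = (193 + 1×1534/53) / 9 = 1307/53.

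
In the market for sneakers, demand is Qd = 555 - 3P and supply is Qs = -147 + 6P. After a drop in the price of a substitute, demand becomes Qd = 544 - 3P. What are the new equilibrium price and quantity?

Original equilibrium: P* = 78, Q* = 321.
New equilibrium: 544 - 3P = -147 + 6P, so 691 = 9P and P' = 691/9; Q' = 544 − 3(691/9) = 941/3.

P' = 691/9, Q' = 941/3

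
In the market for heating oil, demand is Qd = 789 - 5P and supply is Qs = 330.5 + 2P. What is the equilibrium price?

Set Qd = Qs: 789 - 5P = 330.5 + 2P.
458.5 = 7P, so P* = 65.5.
Q* = 789 − 5(65.5) = 461.5.

P* = 65.5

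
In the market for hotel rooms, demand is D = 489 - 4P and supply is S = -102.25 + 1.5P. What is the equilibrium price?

P* = 107.5

Set D = S: 489 - 4P = -102.25 + 1.5P.
591.25 = 5.5P, so P* = 107.5.
Q* = 489 − 4(107.5) = 59.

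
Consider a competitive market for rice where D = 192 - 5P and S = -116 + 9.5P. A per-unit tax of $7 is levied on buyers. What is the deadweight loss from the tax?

Pre-tax equilibrium: P* = 616/29, Q* = 2488/29.
Tax on buyers shifts demand to D = 192 − 5(P + 7) = 157 - 5P.
157 - 5P = -116 + 9.5P gives seller price Ps = 546/29; buyers pay Pb = 546/29 + 7 = 749/29.
New quantity: Q = 192 − 5(749/29) = 1823/29.
DWL = ½ × 7 × (2488/29 − 1823/29) = 4655/58.

Deadweight loss = 4655/58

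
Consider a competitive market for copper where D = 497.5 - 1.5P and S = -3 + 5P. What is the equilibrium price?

Set D = S: 497.5 - 1.5P = -3 + 5P.
500.5 = 6.5P, so P* = 77.
Q* = 497.5 − 1.5(77) = 382.

P* = 77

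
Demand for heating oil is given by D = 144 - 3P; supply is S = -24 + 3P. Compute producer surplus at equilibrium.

Equilibrium: 144 - 3P = -24 + 3P gives P* = 28, Q* = 60.
Supply starts at P = 8 (where S = 0).
PS = ½(28 − 8)(60) = 600.

Producer surplus = 600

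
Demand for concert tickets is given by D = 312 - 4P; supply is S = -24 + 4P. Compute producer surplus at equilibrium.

Producer surplus = 2592

Equilibrium: 312 - 4P = -24 + 4P gives P* = 42, Q* = 144.
Supply starts at P = 6 (where S = 0).
PS = ½(42 − 6)(144) = 2592.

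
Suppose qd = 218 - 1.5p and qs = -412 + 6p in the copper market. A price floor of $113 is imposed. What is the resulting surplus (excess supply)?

Surplus = 217.5

Equilibrium price would be p* = 84, so the floor at 113 binds.
At p = 113: qd = 48.5, qs = 266.
Surplus = 266 − 48.5 = 217.5.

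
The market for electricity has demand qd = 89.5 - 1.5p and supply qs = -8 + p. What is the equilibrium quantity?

q* = 31

Set qd = qs: 89.5 - 1.5p = -8 + p.
97.5 = 2.5p, so p* = 39.
q* = 89.5 − 1.5(39) = 31.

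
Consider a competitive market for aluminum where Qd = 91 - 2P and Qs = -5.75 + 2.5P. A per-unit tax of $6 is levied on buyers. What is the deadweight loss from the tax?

Pre-tax equilibrium: P* = 21.5, Q* = 48.
Tax on buyers shifts demand to Qd = 91 − 2(P + 6) = 79 - 2P.
79 - 2P = -5.75 + 2.5P gives seller price Ps = 113/6; buyers pay Pb = 113/6 + 6 = 149/6.
New quantity: Q = 91 − 2(149/6) = 124/3.
DWL = ½ × 6 × (48 − 124/3) = 20.

Deadweight loss = 20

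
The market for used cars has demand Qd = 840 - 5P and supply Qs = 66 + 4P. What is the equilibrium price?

Set Qd = Qs: 840 - 5P = 66 + 4P.
774 = 9P, so P* = 86.
Q* = 840 − 5(86) = 410.

P* = 86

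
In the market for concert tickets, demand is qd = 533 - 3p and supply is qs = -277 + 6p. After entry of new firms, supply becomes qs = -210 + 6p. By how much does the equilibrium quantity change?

Original equilibrium: p* = 90, q* = 263.
New equilibrium: 533 - 3p = -210 + 6p, so 743 = 9p and p' = 743/9; q' = 533 − 3(743/9) = 856/3.
Change in quantity: 856/3 − 263 = 67/3.

Δq = 67/3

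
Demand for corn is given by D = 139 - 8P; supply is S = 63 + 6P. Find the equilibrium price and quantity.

P* = 38/7, Q* = 669/7

Set D = S: 139 - 8P = 63 + 6P.
76 = 14P, so P* = 38/7.
Q* = 139 − 8(38/7) = 669/7.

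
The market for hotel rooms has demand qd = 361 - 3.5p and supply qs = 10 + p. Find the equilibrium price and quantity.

p* = 78, q* = 88

Set qd = qs: 361 - 3.5p = 10 + p.
351 = 4.5p, so p* = 78.
q* = 361 − 3.5(78) = 88.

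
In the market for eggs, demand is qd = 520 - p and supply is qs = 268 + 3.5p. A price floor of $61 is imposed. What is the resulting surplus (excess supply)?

Equilibrium price would be p* = 56, so the floor at 61 binds.
At p = 61: qd = 459, qs = 481.5.
Surplus = 481.5 − 459 = 22.5.

Surplus = 22.5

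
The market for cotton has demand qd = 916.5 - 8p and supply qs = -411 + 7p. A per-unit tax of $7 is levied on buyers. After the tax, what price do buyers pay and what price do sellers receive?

Pre-tax equilibrium: p* = 88.5, q* = 208.5.
Tax on buyers shifts demand to qd = 916.5 − 8(p + 7) = 860.5 - 8p.
860.5 - 8p = -411 + 7p gives seller price ps = 2543/30; buyers pay pb = 2543/30 + 7 = 2753/30.
New quantity: q = 916.5 − 8(2753/30) = 5471/30.

Buyers pay 2753/30, sellers receive 2543/30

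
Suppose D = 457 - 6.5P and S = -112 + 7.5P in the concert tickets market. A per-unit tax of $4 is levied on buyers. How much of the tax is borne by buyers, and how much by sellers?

Pre-tax equilibrium: P* = 569/14, Q* = 5399/28.
Tax on buyers shifts demand to D = 457 − 6.5(P + 4) = 431 - 6.5P.
431 - 6.5P = -112 + 7.5P gives seller price Ps = 543/14; buyers pay Pb = 543/14 + 4 = 599/14.
New quantity: Q = 457 − 6.5(599/14) = 5009/28.
Buyer burden = 599/14 − 569/14 = 15/7; seller burden = 569/14 − 543/14 = 13/7.

Buyers bear 15/7, sellers bear 13/7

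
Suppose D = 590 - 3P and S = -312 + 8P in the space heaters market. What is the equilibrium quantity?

Set D = S: 590 - 3P = -312 + 8P.
902 = 11P, so P* = 82.
Q* = 590 − 3(82) = 344.

Q* = 344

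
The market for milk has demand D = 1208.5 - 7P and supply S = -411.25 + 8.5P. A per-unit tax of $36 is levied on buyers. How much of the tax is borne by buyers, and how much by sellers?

Buyers bear 612/31, sellers bear 504/31

Pre-tax equilibrium: P* = 104.5, Q* = 477.
Tax on buyers shifts demand to D = 1208.5 − 7(P + 36) = 956.5 - 7P.
956.5 - 7P = -411.25 + 8.5P gives seller price Ps = 5471/62; buyers pay Pb = 5471/62 + 36 = 7703/62.
New quantity: Q = 1208.5 − 7(7703/62) = 10503/31.
Buyer burden = 7703/62 − 104.5 = 612/31; seller burden = 104.5 − 5471/62 = 504/31.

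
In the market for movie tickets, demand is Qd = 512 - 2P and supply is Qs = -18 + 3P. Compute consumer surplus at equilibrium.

Equilibrium: 512 - 2P = -18 + 3P gives P* = 106, Q* = 300.
Demand choke price (Qd = 0): P = 256.
CS = ½(256 − 106)(300) = 22500.

Consumer surplus = 22500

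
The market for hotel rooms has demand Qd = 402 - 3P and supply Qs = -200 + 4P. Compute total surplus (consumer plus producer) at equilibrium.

Equilibrium: 402 - 3P = -200 + 4P gives P* = 86, Q* = 144.
Demand choke price: P = 134; supply starts at P = 50.
CS = ½(134 − 86)(144) = 3456; PS = ½(86 − 50)(144) = 2592.

Total surplus = 6048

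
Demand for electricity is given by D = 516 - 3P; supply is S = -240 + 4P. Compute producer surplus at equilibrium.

Equilibrium: 516 - 3P = -240 + 4P gives P* = 108, Q* = 192.
Supply starts at P = 60 (where S = 0).
PS = ½(108 − 60)(192) = 4608.

Producer surplus = 4608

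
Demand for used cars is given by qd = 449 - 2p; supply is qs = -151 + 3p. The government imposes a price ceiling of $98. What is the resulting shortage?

Equilibrium price would be p* = 120, so the ceiling at 98 binds.
At p = 98: qd = 449 − 2(98) = 253, qs = -151 + 3(98) = 143.
Shortage = 253 − 143 = 110.

Shortage = 110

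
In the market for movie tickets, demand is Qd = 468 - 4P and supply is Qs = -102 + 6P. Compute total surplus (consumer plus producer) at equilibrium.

Total surplus = 12000

Equilibrium: 468 - 4P = -102 + 6P gives P* = 57, Q* = 240.
Demand choke price: P = 117; supply starts at P = 17.
CS = ½(117 − 57)(240) = 7200; PS = ½(57 − 17)(240) = 4800.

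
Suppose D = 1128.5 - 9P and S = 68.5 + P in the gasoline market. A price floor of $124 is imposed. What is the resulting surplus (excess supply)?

Equilibrium price would be P* = 106, so the floor at 124 binds.
At P = 124: D = 12.5, S = 192.5.
Surplus = 192.5 − 12.5 = 180.

Surplus = 180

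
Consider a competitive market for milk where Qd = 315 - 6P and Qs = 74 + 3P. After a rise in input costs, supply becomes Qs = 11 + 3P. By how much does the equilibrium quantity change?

ΔQ = -42

Original equilibrium: P* = 241/9, Q* = 463/3.
New equilibrium: 315 - 6P = 11 + 3P, so 304 = 9P and P' = 304/9; Q' = 315 − 6(304/9) = 337/3.
Change in quantity: 337/3 − 463/3 = -42.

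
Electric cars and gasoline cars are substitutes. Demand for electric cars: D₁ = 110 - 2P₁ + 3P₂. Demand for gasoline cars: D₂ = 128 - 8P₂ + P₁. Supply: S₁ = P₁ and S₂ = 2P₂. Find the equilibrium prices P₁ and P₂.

Market 1: 110 - 2P₁ + 3P₂ = P₁ → 3P₁ - 3P₂ = 110.
Market 2: 10P₂ - P₁ = 128.
Eliminating P₂: 10×(1) + 3×(2) gives 27P₁ = 1484, so P₁ = 1484/27.
Back-substitute into (2): P₂ = (128 + 1×1484/27) / 10 = 494/27.

P₁ = 1484/27, P₂ = 494/27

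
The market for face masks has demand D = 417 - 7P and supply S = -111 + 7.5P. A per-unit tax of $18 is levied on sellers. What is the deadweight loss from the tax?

Pre-tax equilibrium: P* = 1056/29, Q* = 4701/29.
Tax on sellers shifts supply to S = -111 + 7.5(P − 18) = -246 + 7.5P.
417 - 7P = -246 + 7.5P gives buyer price Pb = 1326/29; sellers receive Ps = 1326/29 − 18 = 804/29.
New quantity: Q = 417 − 7(1326/29) = 2811/29.
DWL = ½ × 18 × (4701/29 − 2811/29) = 17010/29.

Deadweight loss = 17010/29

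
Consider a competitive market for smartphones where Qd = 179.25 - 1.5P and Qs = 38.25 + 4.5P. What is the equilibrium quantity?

Q* = 144

Set Qd = Qs: 179.25 - 1.5P = 38.25 + 4.5P.
141 = 6P, so P* = 23.5.
Q* = 179.25 − 1.5(23.5) = 144.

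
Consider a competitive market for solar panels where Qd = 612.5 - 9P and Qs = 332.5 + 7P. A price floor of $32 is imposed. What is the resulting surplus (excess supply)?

Surplus = 232

Equilibrium price would be P* = 17.5, so the floor at 32 binds.
At P = 32: Qd = 324.5, Qs = 556.5.
Surplus = 556.5 − 324.5 = 232.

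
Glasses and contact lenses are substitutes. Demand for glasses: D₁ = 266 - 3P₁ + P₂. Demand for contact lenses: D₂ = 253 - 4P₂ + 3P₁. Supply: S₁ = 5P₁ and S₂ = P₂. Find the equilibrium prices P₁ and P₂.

P₁ = 1583/37, P₂ = 2822/37

Market 1: 266 - 3P₁ + P₂ = 5P₁ → 8P₁ - P₂ = 266.
Market 2: 5P₂ - 3P₁ = 253.
Eliminating P₂: 5×(1) + 1×(2) gives 37P₁ = 1583, so P₁ = 1583/37.
Back-substitute into (2): P₂ = (253 + 3×1583/37) / 5 = 2822/37.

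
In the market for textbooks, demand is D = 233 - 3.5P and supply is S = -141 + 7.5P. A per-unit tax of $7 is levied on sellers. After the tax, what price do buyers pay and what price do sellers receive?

Pre-tax equilibrium: P* = 34, Q* = 114.
Tax on sellers shifts supply to S = -141 + 7.5(P − 7) = -193.5 + 7.5P.
233 - 3.5P = -193.5 + 7.5P gives buyer price Pb = 853/22; sellers receive Ps = 853/22 − 7 = 699/22.
New quantity: Q = 233 − 3.5(853/22) = 4281/44.

Buyers pay 853/22, sellers receive 699/22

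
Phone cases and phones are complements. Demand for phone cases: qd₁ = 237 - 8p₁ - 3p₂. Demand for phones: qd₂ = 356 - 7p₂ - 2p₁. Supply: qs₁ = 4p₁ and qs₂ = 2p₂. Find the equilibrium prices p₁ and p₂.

Market 1: 237 - 8p₁ - 3p₂ = 4p₁ → 12p₁ + 3p₂ = 237.
Market 2: 9p₂ + 2p₁ = 356.
Eliminating p₂: 9×(1) − 3×(2) gives 102p₁ = 1065, so p₁ = 355/34.
Back-substitute into (2): p₂ = (356 − 2×355/34) / 9 = 633/17.

p₁ = 355/34, p₂ = 633/17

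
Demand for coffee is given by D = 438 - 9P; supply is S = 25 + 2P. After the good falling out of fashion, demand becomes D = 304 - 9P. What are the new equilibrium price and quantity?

Original equilibrium: P* = 413/11, Q* = 1101/11.
New equilibrium: 304 - 9P = 25 + 2P, so 279 = 11P and P' = 279/11; Q' = 304 − 9(279/11) = 833/11.

P' = 279/11, Q' = 833/11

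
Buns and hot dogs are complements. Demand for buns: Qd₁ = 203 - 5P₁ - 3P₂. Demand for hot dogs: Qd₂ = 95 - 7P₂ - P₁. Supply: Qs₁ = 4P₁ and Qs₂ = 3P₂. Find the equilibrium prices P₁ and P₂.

P₁ = 1745/87, P₂ = 652/87

Market 1: 203 - 5P₁ - 3P₂ = 4P₁ → 9P₁ + 3P₂ = 203.
Market 2: 10P₂ + P₁ = 95.
Eliminating P₂: 10×(1) − 3×(2) gives 87P₁ = 1745, so P₁ = 1745/87.
Back-substitute into (2): P₂ = (95 − 1×1745/87) / 10 = 652/87.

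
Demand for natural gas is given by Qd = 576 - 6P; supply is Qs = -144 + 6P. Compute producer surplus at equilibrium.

Producer surplus = 3888

Equilibrium: 576 - 6P = -144 + 6P gives P* = 60, Q* = 216.
Supply starts at P = 24 (where Qs = 0).
PS = ½(60 − 24)(216) = 3888.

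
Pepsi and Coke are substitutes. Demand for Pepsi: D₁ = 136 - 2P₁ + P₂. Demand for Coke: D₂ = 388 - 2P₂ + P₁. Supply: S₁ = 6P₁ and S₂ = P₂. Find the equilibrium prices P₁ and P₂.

P₁ = 796/23, P₂ = 3240/23

Market 1: 136 - 2P₁ + P₂ = 6P₁ → 8P₁ - P₂ = 136.
Market 2: 3P₂ - P₁ = 388.
Eliminating P₂: 3×(1) + 1×(2) gives 23P₁ = 796, so P₁ = 796/23.
Back-substitute into (2): P₂ = (388 + 1×796/23) / 3 = 3240/23.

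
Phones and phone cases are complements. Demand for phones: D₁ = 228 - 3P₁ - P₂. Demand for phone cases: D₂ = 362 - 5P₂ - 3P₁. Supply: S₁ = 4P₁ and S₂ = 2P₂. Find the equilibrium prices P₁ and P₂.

Market 1: 228 - 3P₁ - P₂ = 4P₁ → 7P₁ + P₂ = 228.
Market 2: 7P₂ + 3P₁ = 362.
Eliminating P₂: 7×(1) − 1×(2) gives 46P₁ = 1234, so P₁ = 617/23.
Back-substitute into (2): P₂ = (362 − 3×617/23) / 7 = 925/23.

P₁ = 617/23, P₂ = 925/23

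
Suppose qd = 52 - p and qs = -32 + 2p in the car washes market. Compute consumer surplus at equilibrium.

Equilibrium: 52 - p = -32 + 2p gives p* = 28, q* = 24.
Demand choke price (qd = 0): p = 52.
CS = ½(52 − 28)(24) = 288.

Consumer surplus = 288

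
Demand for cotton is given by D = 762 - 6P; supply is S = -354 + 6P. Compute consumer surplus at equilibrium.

Equilibrium: 762 - 6P = -354 + 6P gives P* = 93, Q* = 204.
Demand choke price (D = 0): P = 127.
CS = ½(127 − 93)(204) = 3468.

Consumer surplus = 3468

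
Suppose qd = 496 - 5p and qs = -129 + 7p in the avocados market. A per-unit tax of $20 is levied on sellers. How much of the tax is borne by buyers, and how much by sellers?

Buyers bear 35/3, sellers bear 25/3

Pre-tax equilibrium: p* = 625/12, q* = 2827/12.
Tax on sellers shifts supply to qs = -129 + 7(p − 20) = -269 + 7p.
496 - 5p = -269 + 7p gives buyer price pb = 63.75; sellers receive ps = 63.75 − 20 = 43.75.
New quantity: q = 496 − 5(63.75) = 177.25.
Buyer burden = 63.75 − 625/12 = 35/3; seller burden = 625/12 − 43.75 = 25/3.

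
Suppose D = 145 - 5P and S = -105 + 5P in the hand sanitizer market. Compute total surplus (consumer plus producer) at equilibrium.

Equilibrium: 145 - 5P = -105 + 5P gives P* = 25, Q* = 20.
Demand choke price: P = 29; supply starts at P = 21.
CS = ½(29 − 25)(20) = 40; PS = ½(25 − 21)(20) = 40.

Total surplus = 80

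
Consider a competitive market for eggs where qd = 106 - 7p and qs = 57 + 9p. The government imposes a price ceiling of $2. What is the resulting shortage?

Shortage = 17

Equilibrium price would be p* = 3.0625, so the ceiling at 2 binds.
At p = 2: qd = 106 − 7(2) = 92, qs = 57 + 9(2) = 75.
Shortage = 92 − 75 = 17.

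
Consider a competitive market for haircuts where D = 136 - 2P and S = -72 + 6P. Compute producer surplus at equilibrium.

Producer surplus = 588

Equilibrium: 136 - 2P = -72 + 6P gives P* = 26, Q* = 84.
Supply starts at P = 12 (where S = 0).
PS = ½(26 − 12)(84) = 588.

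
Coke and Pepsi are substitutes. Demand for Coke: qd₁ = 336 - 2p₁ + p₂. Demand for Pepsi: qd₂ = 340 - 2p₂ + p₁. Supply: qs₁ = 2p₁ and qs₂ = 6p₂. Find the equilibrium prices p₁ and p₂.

Market 1: 336 - 2p₁ + p₂ = 2p₁ → 4p₁ - p₂ = 336.
Market 2: 8p₂ - p₁ = 340.
Eliminating p₂: 8×(1) + 1×(2) gives 31p₁ = 3028, so p₁ = 3028/31.
Back-substitute into (2): p₂ = (340 + 1×3028/31) / 8 = 1696/31.

p₁ = 3028/31, p₂ = 1696/31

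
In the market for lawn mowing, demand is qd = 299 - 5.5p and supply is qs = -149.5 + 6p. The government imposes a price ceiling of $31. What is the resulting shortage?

Equilibrium price would be p* = 39, so the ceiling at 31 binds.
At p = 31: qd = 299 − 5.5(31) = 128.5, qs = -149.5 + 6(31) = 36.5.
Shortage = 128.5 − 36.5 = 92.

Shortage = 92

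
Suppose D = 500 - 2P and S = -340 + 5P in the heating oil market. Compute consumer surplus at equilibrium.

Consumer surplus = 16900

Equilibrium: 500 - 2P = -340 + 5P gives P* = 120, Q* = 260.
Demand choke price (D = 0): P = 250.
CS = ½(250 − 120)(260) = 16900.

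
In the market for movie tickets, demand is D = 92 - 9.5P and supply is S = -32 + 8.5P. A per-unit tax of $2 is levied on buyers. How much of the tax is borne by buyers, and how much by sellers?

Buyers bear 17/18, sellers bear 19/18

Pre-tax equilibrium: P* = 62/9, Q* = 239/9.
Tax on buyers shifts demand to D = 92 − 9.5(P + 2) = 73 - 9.5P.
73 - 9.5P = -32 + 8.5P gives seller price Ps = 35/6; buyers pay Pb = 35/6 + 2 = 47/6.
New quantity: Q = 92 − 9.5(47/6) = 211/12.
Buyer burden = 47/6 − 62/9 = 17/18; seller burden = 62/9 − 35/6 = 19/18.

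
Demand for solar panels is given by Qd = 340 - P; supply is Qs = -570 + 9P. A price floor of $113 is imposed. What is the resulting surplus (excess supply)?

Equilibrium price would be P* = 91, so the floor at 113 binds.
At P = 113: Qd = 227, Qs = 447.
Surplus = 447 − 227 = 220.

Surplus = 220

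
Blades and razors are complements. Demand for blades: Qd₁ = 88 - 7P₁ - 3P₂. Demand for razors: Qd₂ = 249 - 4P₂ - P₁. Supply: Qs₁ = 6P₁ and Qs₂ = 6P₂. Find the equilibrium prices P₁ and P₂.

P₁ = 133/127, P₂ = 3149/127

Market 1: 88 - 7P₁ - 3P₂ = 6P₁ → 13P₁ + 3P₂ = 88.
Market 2: 10P₂ + P₁ = 249.
Eliminating P₂: 10×(1) − 3×(2) gives 127P₁ = 133, so P₁ = 133/127.
Back-substitute into (2): P₂ = (249 − 1×133/127) / 10 = 3149/127.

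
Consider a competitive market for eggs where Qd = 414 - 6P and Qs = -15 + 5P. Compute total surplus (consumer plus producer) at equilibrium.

Equilibrium: 414 - 6P = -15 + 5P gives P* = 39, Q* = 180.
Demand choke price: P = 69; supply starts at P = 3.
CS = ½(69 − 39)(180) = 2700; PS = ½(39 − 3)(180) = 3240.

Total surplus = 5940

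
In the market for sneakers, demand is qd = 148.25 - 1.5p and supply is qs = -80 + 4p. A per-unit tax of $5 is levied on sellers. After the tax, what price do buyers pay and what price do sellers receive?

Pre-tax equilibrium: p* = 41.5, q* = 86.
Tax on sellers shifts supply to qs = -80 + 4(p − 5) = -100 + 4p.
148.25 - 1.5p = -100 + 4p gives buyer price pb = 993/22; sellers receive ps = 993/22 − 5 = 883/22.
New quantity: q = 148.25 − 1.5(993/22) = 886/11.

Buyers pay 993/22, sellers receive 883/22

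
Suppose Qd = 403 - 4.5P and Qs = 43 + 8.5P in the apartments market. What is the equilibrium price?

Set Qd = Qs: 403 - 4.5P = 43 + 8.5P.
360 = 13P, so P* = 360/13.
Q* = 403 − 4.5(360/13) = 3619/13.

P* = 360/13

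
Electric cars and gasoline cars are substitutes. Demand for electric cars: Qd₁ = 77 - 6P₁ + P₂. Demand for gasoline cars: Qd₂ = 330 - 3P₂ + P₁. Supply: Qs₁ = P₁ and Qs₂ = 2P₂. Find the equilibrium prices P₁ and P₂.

P₁ = 715/34, P₂ = 2387/34

Market 1: 77 - 6P₁ + P₂ = P₁ → 7P₁ - P₂ = 77.
Market 2: 5P₂ - P₁ = 330.
Eliminating P₂: 5×(1) + 1×(2) gives 34P₁ = 715, so P₁ = 715/34.
Back-substitute into (2): P₂ = (330 + 1×715/34) / 5 = 2387/34.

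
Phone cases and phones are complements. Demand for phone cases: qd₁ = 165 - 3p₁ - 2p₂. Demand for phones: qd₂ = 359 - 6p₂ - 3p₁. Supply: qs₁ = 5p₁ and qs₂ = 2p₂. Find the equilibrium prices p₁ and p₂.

Market 1: 165 - 3p₁ - 2p₂ = 5p₁ → 8p₁ + 2p₂ = 165.
Market 2: 8p₂ + 3p₁ = 359.
Eliminating p₂: 8×(1) − 2×(2) gives 58p₁ = 602, so p₁ = 301/29.
Back-substitute into (2): p₂ = (359 − 3×301/29) / 8 = 2377/58.

p₁ = 301/29, p₂ = 2377/58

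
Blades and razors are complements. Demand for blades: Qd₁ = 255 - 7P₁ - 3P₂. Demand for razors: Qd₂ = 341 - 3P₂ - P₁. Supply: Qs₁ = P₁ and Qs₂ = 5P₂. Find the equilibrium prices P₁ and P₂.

P₁ = 1017/61, P₂ = 2473/61

Market 1: 255 - 7P₁ - 3P₂ = P₁ → 8P₁ + 3P₂ = 255.
Market 2: 8P₂ + P₁ = 341.
Eliminating P₂: 8×(1) − 3×(2) gives 61P₁ = 1017, so P₁ = 1017/61.
Back-substitute into (2): P₂ = (341 − 1×1017/61) / 8 = 2473/61.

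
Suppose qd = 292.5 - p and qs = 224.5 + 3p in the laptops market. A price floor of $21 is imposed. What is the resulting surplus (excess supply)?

Equilibrium price would be p* = 17, so the floor at 21 binds.
At p = 21: qd = 271.5, qs = 287.5.
Surplus = 287.5 − 271.5 = 16.

Surplus = 16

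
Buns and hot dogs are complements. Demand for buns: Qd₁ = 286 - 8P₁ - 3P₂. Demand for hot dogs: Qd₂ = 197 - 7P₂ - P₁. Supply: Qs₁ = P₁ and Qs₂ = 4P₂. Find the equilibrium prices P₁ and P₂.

Market 1: 286 - 8P₁ - 3P₂ = P₁ → 9P₁ + 3P₂ = 286.
Market 2: 11P₂ + P₁ = 197.
Eliminating P₂: 11×(1) − 3×(2) gives 96P₁ = 2555, so P₁ = 2555/96.
Back-substitute into (2): P₂ = (197 − 1×2555/96) / 11 = 1487/96.

P₁ = 2555/96, P₂ = 1487/96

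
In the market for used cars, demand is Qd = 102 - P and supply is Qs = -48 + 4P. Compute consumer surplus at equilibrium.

Consumer surplus = 2592

Equilibrium: 102 - P = -48 + 4P gives P* = 30, Q* = 72.
Demand choke price (Qd = 0): P = 102.
CS = ½(102 − 30)(72) = 2592.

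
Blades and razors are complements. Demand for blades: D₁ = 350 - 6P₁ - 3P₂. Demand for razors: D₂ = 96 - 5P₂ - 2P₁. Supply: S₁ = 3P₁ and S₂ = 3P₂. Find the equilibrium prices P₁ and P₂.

Market 1: 350 - 6P₁ - 3P₂ = 3P₁ → 9P₁ + 3P₂ = 350.
Market 2: 8P₂ + 2P₁ = 96.
Eliminating P₂: 8×(1) − 3×(2) gives 66P₁ = 2512, so P₁ = 1256/33.
Back-substitute into (2): P₂ = (96 − 2×1256/33) / 8 = 82/33.

P₁ = 1256/33, P₂ = 82/33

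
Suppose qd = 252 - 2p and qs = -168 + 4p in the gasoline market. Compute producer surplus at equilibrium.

Equilibrium: 252 - 2p = -168 + 4p gives p* = 70, q* = 112.
Supply starts at p = 42 (where qs = 0).
PS = ½(70 − 42)(112) = 1568.

Producer surplus = 1568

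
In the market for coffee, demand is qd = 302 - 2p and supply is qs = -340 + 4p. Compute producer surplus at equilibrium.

Producer surplus = 968

Equilibrium: 302 - 2p = -340 + 4p gives p* = 107, q* = 88.
Supply starts at p = 85 (where qs = 0).
PS = ½(107 − 85)(88) = 968.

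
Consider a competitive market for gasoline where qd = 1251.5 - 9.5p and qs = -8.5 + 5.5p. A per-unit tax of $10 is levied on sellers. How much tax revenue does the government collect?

Tax revenue = 12560/3

Pre-tax equilibrium: p* = 84, q* = 453.5.
Tax on sellers shifts supply to qs = -8.5 + 5.5(p − 10) = -63.5 + 5.5p.
1251.5 - 9.5p = -63.5 + 5.5p gives buyer price pb = 263/3; sellers receive ps = 263/3 − 10 = 233/3.
New quantity: q = 1251.5 − 9.5(263/3) = 1256/3.
Revenue = 10 × 1256/3 = 12560/3.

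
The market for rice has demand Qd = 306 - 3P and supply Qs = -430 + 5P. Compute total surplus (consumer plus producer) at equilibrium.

Equilibrium: 306 - 3P = -430 + 5P gives P* = 92, Q* = 30.
Demand choke price: P = 102; supply starts at P = 86.
CS = ½(102 − 92)(30) = 150; PS = ½(92 − 86)(30) = 90.

Total surplus = 240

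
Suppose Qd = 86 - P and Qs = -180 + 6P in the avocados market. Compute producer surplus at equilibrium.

Producer surplus = 192

Equilibrium: 86 - P = -180 + 6P gives P* = 38, Q* = 48.
Supply starts at P = 30 (where Qs = 0).
PS = ½(38 − 30)(48) = 192.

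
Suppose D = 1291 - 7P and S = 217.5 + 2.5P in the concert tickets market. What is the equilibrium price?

Set D = S: 1291 - 7P = 217.5 + 2.5P.
1073.5 = 9.5P, so P* = 113.
Q* = 1291 − 7(113) = 500.

P* = 113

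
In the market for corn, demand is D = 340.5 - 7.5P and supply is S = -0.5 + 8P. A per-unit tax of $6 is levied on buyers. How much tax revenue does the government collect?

Tax revenue = 28323/31

Pre-tax equilibrium: P* = 22, Q* = 175.5.
Tax on buyers shifts demand to D = 340.5 − 7.5(P + 6) = 295.5 - 7.5P.
295.5 - 7.5P = -0.5 + 8P gives seller price Ps = 592/31; buyers pay Pb = 592/31 + 6 = 778/31.
New quantity: Q = 340.5 − 7.5(778/31) = 9441/62.
Revenue = 6 × 9441/62 = 28323/31.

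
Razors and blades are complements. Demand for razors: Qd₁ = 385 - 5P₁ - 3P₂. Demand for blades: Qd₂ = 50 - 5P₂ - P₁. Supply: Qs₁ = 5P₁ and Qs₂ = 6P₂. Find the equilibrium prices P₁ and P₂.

Market 1: 385 - 5P₁ - 3P₂ = 5P₁ → 10P₁ + 3P₂ = 385.
Market 2: 11P₂ + P₁ = 50.
Eliminating P₂: 11×(1) − 3×(2) gives 107P₁ = 4085, so P₁ = 4085/107.
Back-substitute into (2): P₂ = (50 − 1×4085/107) / 11 = 115/107.

P₁ = 4085/107, P₂ = 115/107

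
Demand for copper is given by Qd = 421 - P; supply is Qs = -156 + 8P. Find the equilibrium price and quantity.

P* = 577/9, Q* = 3212/9

Set Qd = Qs: 421 - P = -156 + 8P.
577 = 9P, so P* = 577/9.
Q* = 421 − 1(577/9) = 3212/9.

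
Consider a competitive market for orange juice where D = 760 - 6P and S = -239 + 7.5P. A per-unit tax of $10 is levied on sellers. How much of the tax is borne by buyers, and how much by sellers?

Buyers bear 50/9, sellers bear 40/9

Pre-tax equilibrium: P* = 74, Q* = 316.
Tax on sellers shifts supply to S = -239 + 7.5(P − 10) = -314 + 7.5P.
760 - 6P = -314 + 7.5P gives buyer price Pb = 716/9; sellers receive Ps = 716/9 − 10 = 626/9.
New quantity: Q = 760 − 6(716/9) = 848/3.
Buyer burden = 716/9 − 74 = 50/9; seller burden = 74 − 626/9 = 40/9.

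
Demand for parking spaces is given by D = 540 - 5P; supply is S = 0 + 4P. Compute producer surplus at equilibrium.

Producer surplus = 7200

Equilibrium: 540 - 5P = 0 + 4P gives P* = 60, Q* = 240.
Supply starts at P = 0 (where S = 0).
PS = ½(60 − 0)(240) = 7200.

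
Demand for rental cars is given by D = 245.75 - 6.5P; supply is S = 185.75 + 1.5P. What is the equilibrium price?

Set D = S: 245.75 - 6.5P = 185.75 + 1.5P.
60 = 8P, so P* = 7.5.
Q* = 245.75 − 6.5(7.5) = 197.

P* = 7.5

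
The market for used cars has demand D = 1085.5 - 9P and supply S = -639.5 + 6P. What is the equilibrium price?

Set D = S: 1085.5 - 9P = -639.5 + 6P.
1725 = 15P, so P* = 115.
Q* = 1085.5 − 9(115) = 50.5.

P* = 115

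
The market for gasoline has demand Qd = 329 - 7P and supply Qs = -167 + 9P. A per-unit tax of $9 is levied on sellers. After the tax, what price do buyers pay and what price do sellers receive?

Pre-tax equilibrium: P* = 31, Q* = 112.
Tax on sellers shifts supply to Qs = -167 + 9(P − 9) = -248 + 9P.
329 - 7P = -248 + 9P gives buyer price Pb = 36.0625; sellers receive Ps = 36.0625 − 9 = 27.0625.
New quantity: Q = 329 − 7(36.0625) = 76.5625.

Buyers pay $36.0625, sellers receive $27.0625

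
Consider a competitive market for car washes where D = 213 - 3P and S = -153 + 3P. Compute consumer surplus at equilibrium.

Equilibrium: 213 - 3P = -153 + 3P gives P* = 61, Q* = 30.
Demand choke price (D = 0): P = 71.
CS = ½(71 − 61)(30) = 150.

Consumer surplus = 150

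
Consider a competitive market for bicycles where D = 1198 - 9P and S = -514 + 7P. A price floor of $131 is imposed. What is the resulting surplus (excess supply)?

Surplus = 384

Equilibrium price would be P* = 107, so the floor at 131 binds.
At P = 131: D = 19, S = 403.
Surplus = 403 − 19 = 384.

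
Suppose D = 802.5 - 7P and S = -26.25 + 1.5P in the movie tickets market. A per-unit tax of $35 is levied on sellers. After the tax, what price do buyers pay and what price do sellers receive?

Buyers pay 3525/34, sellers receive 2335/34

Pre-tax equilibrium: P* = 97.5, Q* = 120.
Tax on sellers shifts supply to S = -26.25 + 1.5(P − 35) = -78.75 + 1.5P.
802.5 - 7P = -78.75 + 1.5P gives buyer price Pb = 3525/34; sellers receive Ps = 3525/34 − 35 = 2335/34.
New quantity: Q = 802.5 − 7(3525/34) = 1305/17.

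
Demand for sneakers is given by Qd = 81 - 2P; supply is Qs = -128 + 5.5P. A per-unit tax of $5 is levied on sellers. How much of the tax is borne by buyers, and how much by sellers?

Pre-tax equilibrium: P* = 418/15, Q* = 379/15.
Tax on sellers shifts supply to Qs = -128 + 5.5(P − 5) = -155.5 + 5.5P.
81 - 2P = -155.5 + 5.5P gives buyer price Pb = 473/15; sellers receive Ps = 473/15 − 5 = 398/15.
New quantity: Q = 81 − 2(473/15) = 269/15.
Buyer burden = 473/15 − 418/15 = 11/3; seller burden = 418/15 − 398/15 = 4/3.

Buyers bear 11/3, sellers bear 4/3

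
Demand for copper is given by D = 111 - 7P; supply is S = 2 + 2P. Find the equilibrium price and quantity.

P* = 109/9, Q* = 236/9

Set D = S: 111 - 7P = 2 + 2P.
109 = 9P, so P* = 109/9.
Q* = 111 − 7(109/9) = 236/9.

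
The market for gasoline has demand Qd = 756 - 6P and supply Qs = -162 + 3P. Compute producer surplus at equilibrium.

Producer surplus = 3456

Equilibrium: 756 - 6P = -162 + 3P gives P* = 102, Q* = 144.
Supply starts at P = 54 (where Qs = 0).
PS = ½(102 − 54)(144) = 3456.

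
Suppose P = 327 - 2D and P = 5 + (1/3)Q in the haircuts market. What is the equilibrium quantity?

Set the two price expressions equal: 327 - 2Q = 5 + (1/3)Q.
322 = (7/3)Q, so Q* = 138.
P* = 327 − (2)(138) = 51.

Q* = 138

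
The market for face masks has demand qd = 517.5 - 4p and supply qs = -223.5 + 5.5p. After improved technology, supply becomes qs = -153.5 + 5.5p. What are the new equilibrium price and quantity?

p' = 1342/19, q' = 8929/38

Original equilibrium: p* = 78, q* = 205.5.
New equilibrium: 517.5 - 4p = -153.5 + 5.5p, so 671 = 9.5p and p' = 1342/19; q' = 517.5 − 4(1342/19) = 8929/38.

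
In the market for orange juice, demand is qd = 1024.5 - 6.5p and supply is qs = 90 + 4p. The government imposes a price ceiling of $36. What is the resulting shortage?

Equilibrium price would be p* = 89, so the ceiling at 36 binds.
At p = 36: qd = 1024.5 − 6.5(36) = 790.5, qs = 90 + 4(36) = 234.
Shortage = 790.5 − 234 = 556.5.

Shortage = 556.5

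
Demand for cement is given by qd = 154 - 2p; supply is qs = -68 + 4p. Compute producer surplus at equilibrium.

Producer surplus = 800

Equilibrium: 154 - 2p = -68 + 4p gives p* = 37, q* = 80.
Supply starts at p = 17 (where qs = 0).
PS = ½(37 − 17)(80) = 800.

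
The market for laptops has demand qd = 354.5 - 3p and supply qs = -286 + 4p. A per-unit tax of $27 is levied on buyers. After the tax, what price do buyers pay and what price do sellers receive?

Buyers pay 1497/14, sellers receive 1119/14

Pre-tax equilibrium: p* = 91.5, q* = 80.
Tax on buyers shifts demand to qd = 354.5 − 3(p + 27) = 273.5 - 3p.
273.5 - 3p = -286 + 4p gives seller price ps = 1119/14; buyers pay pb = 1119/14 + 27 = 1497/14.
New quantity: q = 354.5 − 3(1497/14) = 236/7.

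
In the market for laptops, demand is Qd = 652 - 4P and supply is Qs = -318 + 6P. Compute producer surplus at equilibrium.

Equilibrium: 652 - 4P = -318 + 6P gives P* = 97, Q* = 264.
Supply starts at P = 53 (where Qs = 0).
PS = ½(97 − 53)(264) = 5808.

Producer surplus = 5808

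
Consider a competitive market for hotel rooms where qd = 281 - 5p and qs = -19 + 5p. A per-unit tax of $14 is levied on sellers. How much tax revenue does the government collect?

Pre-tax equilibrium: p* = 30, q* = 131.
Tax on sellers shifts supply to qs = -19 + 5(p − 14) = -89 + 5p.
281 - 5p = -89 + 5p gives buyer price pb = 37; sellers receive ps = 37 − 14 = 23.
New quantity: q = 281 − 5(37) = 96.
Revenue = 14 × 96 = 1344.

Tax revenue = 1344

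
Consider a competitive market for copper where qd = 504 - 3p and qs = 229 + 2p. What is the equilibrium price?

p* = 55

Set qd = qs: 504 - 3p = 229 + 2p.
275 = 5p, so p* = 55.
q* = 504 − 3(55) = 339.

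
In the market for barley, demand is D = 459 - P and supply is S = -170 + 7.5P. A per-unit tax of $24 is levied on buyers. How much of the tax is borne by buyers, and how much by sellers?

Pre-tax equilibrium: P* = 74, Q* = 385.
Tax on buyers shifts demand to D = 459 − 1(P + 24) = 435 - P.
435 - P = -170 + 7.5P gives seller price Ps = 1210/17; buyers pay Pb = 1210/17 + 24 = 1618/17.
New quantity: Q = 459 − 1(1618/17) = 6185/17.
Buyer burden = 1618/17 − 74 = 360/17; seller burden = 74 − 1210/17 = 48/17.

Buyers bear 360/17, sellers bear 48/17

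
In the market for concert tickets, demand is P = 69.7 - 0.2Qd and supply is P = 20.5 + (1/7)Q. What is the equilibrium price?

Set the two price expressions equal: 69.7 - 0.2Q = 20.5 + (1/7)Q.
49.2 = (12/35)Q, so Q* = 143.5.
P* = 69.7 − (0.2)(143.5) = 41.

P* = 41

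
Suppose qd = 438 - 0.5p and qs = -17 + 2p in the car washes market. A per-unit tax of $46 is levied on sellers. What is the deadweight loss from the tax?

Pre-tax equilibrium: p* = 182, q* = 347.
Tax on sellers shifts supply to qs = -17 + 2(p − 46) = -109 + 2p.
438 - 0.5p = -109 + 2p gives buyer price pb = 218.8; sellers receive ps = 218.8 − 46 = 172.8.
New quantity: q = 438 − 0.5(218.8) = 328.6.
DWL = ½ × 46 × (347 − 328.6) = 423.2.

Deadweight loss = 423.2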